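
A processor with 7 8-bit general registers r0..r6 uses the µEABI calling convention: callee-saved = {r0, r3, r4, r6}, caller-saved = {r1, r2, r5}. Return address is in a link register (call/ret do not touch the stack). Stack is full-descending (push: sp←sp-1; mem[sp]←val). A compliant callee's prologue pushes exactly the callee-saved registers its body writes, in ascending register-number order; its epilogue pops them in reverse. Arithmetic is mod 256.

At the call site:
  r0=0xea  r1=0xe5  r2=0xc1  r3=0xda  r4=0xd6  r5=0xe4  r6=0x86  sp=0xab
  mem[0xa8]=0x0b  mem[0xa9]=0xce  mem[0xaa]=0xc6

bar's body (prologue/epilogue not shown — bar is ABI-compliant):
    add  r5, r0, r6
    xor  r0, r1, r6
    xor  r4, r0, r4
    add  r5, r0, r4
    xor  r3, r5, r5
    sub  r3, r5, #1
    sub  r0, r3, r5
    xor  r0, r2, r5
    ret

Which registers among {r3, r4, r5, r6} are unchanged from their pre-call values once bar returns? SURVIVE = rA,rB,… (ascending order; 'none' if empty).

SURVIVE = r3,r4,r6

prologue: push r0 -> mem[0xaa]=0xea, sp=0xaa
prologue: push r3 -> mem[0xa9]=0xda, sp=0xa9
prologue: push r4 -> mem[0xa8]=0xd6, sp=0xa8
body[0] add  r5, r0, r6 -> r5=0x70
body[1] xor  r0, r1, r6 -> r0=0x63
body[2] xor  r4, r0, r4 -> r4=0xb5
body[3] add  r5, r0, r4 -> r5=0x18
body[4] xor  r3, r5, r5 -> r3=0x00
body[5] sub  r3, r5, #1 -> r3=0x17
body[6] sub  r0, r3, r5 -> r0=0xff
body[7] xor  r0, r2, r5 -> r0=0xd9
epilogue: pop r4=0xd6, sp=0xa9
epilogue: pop r3=0xda, sp=0xaa
epilogue: pop r0=0xea, sp=0xab
r3: callee-saved, written=True
r4: callee-saved, written=True
r5: caller-saved, written=True
r6: callee-saved, written=False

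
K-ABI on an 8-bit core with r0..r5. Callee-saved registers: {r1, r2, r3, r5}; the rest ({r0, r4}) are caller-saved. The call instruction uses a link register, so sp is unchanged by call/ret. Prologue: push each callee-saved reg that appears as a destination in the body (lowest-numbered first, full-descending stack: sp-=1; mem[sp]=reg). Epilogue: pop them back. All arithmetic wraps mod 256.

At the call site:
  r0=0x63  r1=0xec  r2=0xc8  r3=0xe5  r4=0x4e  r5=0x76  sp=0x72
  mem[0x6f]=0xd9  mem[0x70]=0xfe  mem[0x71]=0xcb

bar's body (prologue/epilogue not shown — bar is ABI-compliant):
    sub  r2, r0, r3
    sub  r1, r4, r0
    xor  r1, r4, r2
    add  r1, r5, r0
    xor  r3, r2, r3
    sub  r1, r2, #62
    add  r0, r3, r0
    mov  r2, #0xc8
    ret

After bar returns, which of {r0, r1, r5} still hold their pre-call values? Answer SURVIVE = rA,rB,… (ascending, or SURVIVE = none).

prologue: push r1 → mem[0x71]=0xec, sp=0x71
prologue: push r2 → mem[0x70]=0xc8, sp=0x70
prologue: push r3 → mem[0x6f]=0xe5, sp=0x6f
body[0] sub  r2, r0, r3 → r2=0x7e
body[1] sub  r1, r4, r0 → r1=0xeb
body[2] xor  r1, r4, r2 → r1=0x30
body[3] add  r1, r5, r0 → r1=0xd9
body[4] xor  r3, r2, r3 → r3=0x9b
body[5] sub  r1, r2, #62 → r1=0x40
body[6] add  r0, r3, r0 → r0=0xfe
body[7] mov  r2, #0xc8 → r2=0xc8
epilogue: pop r3=0xe5, sp=0x70
epilogue: pop r2=0xc8, sp=0x71
epilogue: pop r1=0xec, sp=0x72
r0: caller-saved, written=True
r1: callee-saved, written=True
r5: callee-saved, written=False

SURVIVE = r1,r5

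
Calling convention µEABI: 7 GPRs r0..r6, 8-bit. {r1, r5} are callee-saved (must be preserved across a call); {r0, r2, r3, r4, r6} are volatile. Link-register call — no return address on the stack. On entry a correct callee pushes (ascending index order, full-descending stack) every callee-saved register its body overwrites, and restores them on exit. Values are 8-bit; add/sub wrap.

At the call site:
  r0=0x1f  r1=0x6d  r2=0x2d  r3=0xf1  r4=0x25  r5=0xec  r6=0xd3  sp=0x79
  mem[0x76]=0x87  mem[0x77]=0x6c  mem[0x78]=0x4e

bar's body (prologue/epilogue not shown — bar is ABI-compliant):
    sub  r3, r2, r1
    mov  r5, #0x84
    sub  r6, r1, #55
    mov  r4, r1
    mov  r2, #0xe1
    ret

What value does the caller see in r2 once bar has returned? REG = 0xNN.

REG = 0xe1

prologue: push r5 -> mem[0x78]=0xec, sp=0x78
body[0] sub  r3, r2, r1 -> r3=0xc0
body[1] mov  r5, #0x84 -> r5=0x84
body[2] sub  r6, r1, #55 -> r6=0x36
body[3] mov  r4, r1 -> r4=0x6d
body[4] mov  r2, #0xe1 -> r2=0xe1
epilogue: pop r5=0xec, sp=0x79
r2 is caller-saved -> body value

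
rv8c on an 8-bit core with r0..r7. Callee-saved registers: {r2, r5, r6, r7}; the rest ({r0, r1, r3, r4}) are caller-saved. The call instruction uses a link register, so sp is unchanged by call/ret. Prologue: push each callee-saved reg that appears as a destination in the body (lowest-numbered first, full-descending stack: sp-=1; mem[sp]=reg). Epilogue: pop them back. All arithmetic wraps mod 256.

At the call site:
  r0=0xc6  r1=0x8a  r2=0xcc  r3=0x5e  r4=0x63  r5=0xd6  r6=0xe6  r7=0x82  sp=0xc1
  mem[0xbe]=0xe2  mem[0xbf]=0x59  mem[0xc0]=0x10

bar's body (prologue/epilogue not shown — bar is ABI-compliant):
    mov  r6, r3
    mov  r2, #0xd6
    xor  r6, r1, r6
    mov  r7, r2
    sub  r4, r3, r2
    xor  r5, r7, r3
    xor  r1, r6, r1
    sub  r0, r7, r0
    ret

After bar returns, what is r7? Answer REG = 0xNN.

prologue: push r2 -> mem[0xc0]=0xcc, sp=0xc0
prologue: push r5 -> mem[0xbf]=0xd6, sp=0xbf
prologue: push r6 -> mem[0xbe]=0xe6, sp=0xbe
prologue: push r7 -> mem[0xbd]=0x82, sp=0xbd
body[0] mov  r6, r3 -> r6=0x5e
body[1] mov  r2, #0xd6 -> r2=0xd6
body[2] xor  r6, r1, r6 -> r6=0xd4
body[3] mov  r7, r2 -> r7=0xd6
body[4] sub  r4, r3, r2 -> r4=0x88
body[5] xor  r5, r7, r3 -> r5=0x88
body[6] xor  r1, r6, r1 -> r1=0x5e
body[7] sub  r0, r7, r0 -> r0=0x10
epilogue: pop r7=0x82, sp=0xbe
epilogue: pop r6=0xe6, sp=0xbf
epilogue: pop r5=0xd6, sp=0xc0
epilogue: pop r2=0xcc, sp=0xc1
r7 is callee-saved -> restored

REG = 0x82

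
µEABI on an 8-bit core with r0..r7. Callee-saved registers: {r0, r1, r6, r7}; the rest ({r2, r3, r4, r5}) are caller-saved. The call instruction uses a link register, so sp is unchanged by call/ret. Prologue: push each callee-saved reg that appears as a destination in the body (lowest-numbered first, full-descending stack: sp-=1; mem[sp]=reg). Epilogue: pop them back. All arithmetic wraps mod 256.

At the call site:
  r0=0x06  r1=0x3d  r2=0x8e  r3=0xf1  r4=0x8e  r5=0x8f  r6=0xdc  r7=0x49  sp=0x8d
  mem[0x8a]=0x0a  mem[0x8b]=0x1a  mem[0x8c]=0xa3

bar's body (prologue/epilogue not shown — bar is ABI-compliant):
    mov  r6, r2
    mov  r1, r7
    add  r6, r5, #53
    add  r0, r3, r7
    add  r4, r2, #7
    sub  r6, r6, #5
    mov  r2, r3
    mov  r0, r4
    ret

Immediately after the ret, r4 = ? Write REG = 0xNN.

REG = 0x95

prologue: push r0 → mem[0x8c]=0x06, sp=0x8c
prologue: push r1 → mem[0x8b]=0x3d, sp=0x8b
prologue: push r6 → mem[0x8a]=0xdc, sp=0x8a
body[0] mov  r6, r2 → r6=0x8e
body[1] mov  r1, r7 → r1=0x49
body[2] add  r6, r5, #53 → r6=0xc4
body[3] add  r0, r3, r7 → r0=0x3a
body[4] add  r4, r2, #7 → r4=0x95
body[5] sub  r6, r6, #5 → r6=0xbf
body[6] mov  r2, r3 → r2=0xf1
body[7] mov  r0, r4 → r0=0x95
epilogue: pop r6=0xdc, sp=0x8b
epilogue: pop r1=0x3d, sp=0x8c
epilogue: pop r0=0x06, sp=0x8d
r4 is caller-saved → body value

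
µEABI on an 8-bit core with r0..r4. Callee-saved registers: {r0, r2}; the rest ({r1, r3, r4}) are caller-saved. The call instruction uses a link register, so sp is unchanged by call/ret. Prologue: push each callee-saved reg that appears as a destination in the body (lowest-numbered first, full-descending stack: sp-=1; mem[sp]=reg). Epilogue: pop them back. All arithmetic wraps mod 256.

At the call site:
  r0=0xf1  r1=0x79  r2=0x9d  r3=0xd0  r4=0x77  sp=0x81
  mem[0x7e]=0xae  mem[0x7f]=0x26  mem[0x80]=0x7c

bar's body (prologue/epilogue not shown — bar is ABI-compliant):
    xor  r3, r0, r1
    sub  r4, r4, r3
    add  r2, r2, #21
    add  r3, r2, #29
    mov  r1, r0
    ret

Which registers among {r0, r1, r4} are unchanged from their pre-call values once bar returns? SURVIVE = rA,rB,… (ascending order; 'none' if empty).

prologue: push r2 → mem[0x80]=0x9d, sp=0x80
body[0] xor  r3, r0, r1 → r3=0x88
body[1] sub  r4, r4, r3 → r4=0xef
body[2] add  r2, r2, #21 → r2=0xb2
body[3] add  r3, r2, #29 → r3=0xcf
body[4] mov  r1, r0 → r1=0xf1
epilogue: pop r2=0x9d, sp=0x81
r0: callee-saved, written=False
r1: caller-saved, written=True
r4: caller-saved, written=True

SURVIVE = r0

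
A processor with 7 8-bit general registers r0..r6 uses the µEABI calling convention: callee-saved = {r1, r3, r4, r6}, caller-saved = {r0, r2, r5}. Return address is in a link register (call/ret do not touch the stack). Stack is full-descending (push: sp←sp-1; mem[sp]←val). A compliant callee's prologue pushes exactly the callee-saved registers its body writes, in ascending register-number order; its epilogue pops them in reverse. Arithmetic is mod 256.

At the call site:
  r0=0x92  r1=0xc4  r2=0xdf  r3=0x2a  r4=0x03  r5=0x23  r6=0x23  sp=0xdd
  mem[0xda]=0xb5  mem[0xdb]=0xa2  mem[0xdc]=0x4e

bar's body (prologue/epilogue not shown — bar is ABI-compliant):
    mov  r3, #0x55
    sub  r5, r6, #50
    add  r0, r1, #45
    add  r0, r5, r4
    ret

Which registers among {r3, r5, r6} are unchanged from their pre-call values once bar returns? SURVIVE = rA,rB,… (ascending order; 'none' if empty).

SURVIVE = r3,r6

prologue: push r3 -> mem[0xdc]=0x2a, sp=0xdc
body[0] mov  r3, #0x55 -> r3=0x55
body[1] sub  r5, r6, #50 -> r5=0xf1
body[2] add  r0, r1, #45 -> r0=0xf1
body[3] add  r0, r5, r4 -> r0=0xf4
epilogue: pop r3=0x2a, sp=0xdd
r3: callee-saved, written=True
r5: caller-saved, written=True
r6: callee-saved, written=False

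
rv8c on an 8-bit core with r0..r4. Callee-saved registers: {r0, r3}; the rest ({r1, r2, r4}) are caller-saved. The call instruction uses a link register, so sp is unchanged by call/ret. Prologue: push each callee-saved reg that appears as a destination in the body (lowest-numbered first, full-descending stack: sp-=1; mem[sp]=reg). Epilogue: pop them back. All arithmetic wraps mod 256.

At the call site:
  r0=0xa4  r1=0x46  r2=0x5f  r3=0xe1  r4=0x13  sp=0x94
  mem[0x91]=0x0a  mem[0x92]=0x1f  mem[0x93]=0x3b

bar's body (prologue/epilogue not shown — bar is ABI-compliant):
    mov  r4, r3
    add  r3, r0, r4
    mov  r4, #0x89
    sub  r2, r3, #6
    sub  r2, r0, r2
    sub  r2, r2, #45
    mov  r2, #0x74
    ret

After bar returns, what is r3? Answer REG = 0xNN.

REG = 0xe1

prologue: push r3 -> mem[0x93]=0xe1, sp=0x93
body[0] mov  r4, r3 -> r4=0xe1
body[1] add  r3, r0, r4 -> r3=0x85
body[2] mov  r4, #0x89 -> r4=0x89
body[3] sub  r2, r3, #6 -> r2=0x7f
body[4] sub  r2, r0, r2 -> r2=0x25
body[5] sub  r2, r2, #45 -> r2=0xf8
body[6] mov  r2, #0x74 -> r2=0x74
epilogue: pop r3=0xe1, sp=0x94
r3 is callee-saved -> restored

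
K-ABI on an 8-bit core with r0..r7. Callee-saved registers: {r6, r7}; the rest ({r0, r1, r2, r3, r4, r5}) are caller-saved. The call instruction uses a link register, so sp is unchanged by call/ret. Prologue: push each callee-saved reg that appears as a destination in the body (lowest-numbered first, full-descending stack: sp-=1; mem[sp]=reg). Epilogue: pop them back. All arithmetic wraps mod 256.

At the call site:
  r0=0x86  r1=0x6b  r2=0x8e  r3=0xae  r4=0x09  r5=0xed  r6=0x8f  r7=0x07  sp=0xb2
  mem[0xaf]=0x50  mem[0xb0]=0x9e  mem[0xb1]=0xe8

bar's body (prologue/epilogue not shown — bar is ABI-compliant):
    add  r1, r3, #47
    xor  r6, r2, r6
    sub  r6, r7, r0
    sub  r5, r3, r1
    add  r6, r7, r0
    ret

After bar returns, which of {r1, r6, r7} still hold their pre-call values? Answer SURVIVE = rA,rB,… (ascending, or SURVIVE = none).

SURVIVE = r6,r7

prologue: push r6 -> mem[0xb1]=0x8f, sp=0xb1
body[0] add  r1, r3, #47 -> r1=0xdd
body[1] xor  r6, r2, r6 -> r6=0x01
body[2] sub  r6, r7, r0 -> r6=0x81
body[3] sub  r5, r3, r1 -> r5=0xd1
body[4] add  r6, r7, r0 -> r6=0x8d
epilogue: pop r6=0x8f, sp=0xb2
r1: caller-saved, written=True
r6: callee-saved, written=True
r7: callee-saved, written=False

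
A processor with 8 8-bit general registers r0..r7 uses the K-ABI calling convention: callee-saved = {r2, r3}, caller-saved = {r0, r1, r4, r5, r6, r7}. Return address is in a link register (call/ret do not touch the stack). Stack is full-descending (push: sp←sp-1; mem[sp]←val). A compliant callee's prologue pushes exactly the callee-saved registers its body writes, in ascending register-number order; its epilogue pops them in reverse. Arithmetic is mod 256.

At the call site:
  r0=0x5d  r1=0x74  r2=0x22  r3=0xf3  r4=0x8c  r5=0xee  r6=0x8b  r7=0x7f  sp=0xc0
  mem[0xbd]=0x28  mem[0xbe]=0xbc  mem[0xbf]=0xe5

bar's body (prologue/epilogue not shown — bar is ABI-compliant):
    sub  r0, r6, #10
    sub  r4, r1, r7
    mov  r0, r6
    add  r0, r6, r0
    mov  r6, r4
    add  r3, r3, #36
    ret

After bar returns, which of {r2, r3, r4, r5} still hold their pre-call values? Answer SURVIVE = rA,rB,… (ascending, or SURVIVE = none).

prologue: push r3 → mem[0xbf]=0xf3, sp=0xbf
body[0] sub  r0, r6, #10 → r0=0x81
body[1] sub  r4, r1, r7 → r4=0xf5
body[2] mov  r0, r6 → r0=0x8b
body[3] add  r0, r6, r0 → r0=0x16
body[4] mov  r6, r4 → r6=0xf5
body[5] add  r3, r3, #36 → r3=0x17
epilogue: pop r3=0xf3, sp=0xc0
r2: callee-saved, written=False
r3: callee-saved, written=True
r4: caller-saved, written=True
r5: caller-saved, written=False

SURVIVE = r2,r3,r5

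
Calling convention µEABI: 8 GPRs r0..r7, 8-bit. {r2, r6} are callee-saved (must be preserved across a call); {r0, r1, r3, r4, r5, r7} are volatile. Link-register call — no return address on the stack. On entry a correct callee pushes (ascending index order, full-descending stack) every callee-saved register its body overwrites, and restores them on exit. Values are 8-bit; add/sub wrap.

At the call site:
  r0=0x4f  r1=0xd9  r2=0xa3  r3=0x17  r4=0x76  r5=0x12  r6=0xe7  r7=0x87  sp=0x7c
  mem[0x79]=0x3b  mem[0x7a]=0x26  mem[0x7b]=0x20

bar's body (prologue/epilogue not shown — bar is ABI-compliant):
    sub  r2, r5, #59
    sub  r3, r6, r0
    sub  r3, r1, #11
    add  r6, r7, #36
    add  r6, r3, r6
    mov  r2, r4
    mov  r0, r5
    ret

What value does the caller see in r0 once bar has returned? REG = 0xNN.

prologue: push r2 → mem[0x7b]=0xa3, sp=0x7b
prologue: push r6 → mem[0x7a]=0xe7, sp=0x7a
body[0] sub  r2, r5, #59 → r2=0xd7
body[1] sub  r3, r6, r0 → r3=0x98
body[2] sub  r3, r1, #11 → r3=0xce
body[3] add  r6, r7, #36 → r6=0xab
body[4] add  r6, r3, r6 → r6=0x79
body[5] mov  r2, r4 → r2=0x76
body[6] mov  r0, r5 → r0=0x12
epilogue: pop r6=0xe7, sp=0x7b
epilogue: pop r2=0xa3, sp=0x7c
r0 is caller-saved → body value

REG = 0x12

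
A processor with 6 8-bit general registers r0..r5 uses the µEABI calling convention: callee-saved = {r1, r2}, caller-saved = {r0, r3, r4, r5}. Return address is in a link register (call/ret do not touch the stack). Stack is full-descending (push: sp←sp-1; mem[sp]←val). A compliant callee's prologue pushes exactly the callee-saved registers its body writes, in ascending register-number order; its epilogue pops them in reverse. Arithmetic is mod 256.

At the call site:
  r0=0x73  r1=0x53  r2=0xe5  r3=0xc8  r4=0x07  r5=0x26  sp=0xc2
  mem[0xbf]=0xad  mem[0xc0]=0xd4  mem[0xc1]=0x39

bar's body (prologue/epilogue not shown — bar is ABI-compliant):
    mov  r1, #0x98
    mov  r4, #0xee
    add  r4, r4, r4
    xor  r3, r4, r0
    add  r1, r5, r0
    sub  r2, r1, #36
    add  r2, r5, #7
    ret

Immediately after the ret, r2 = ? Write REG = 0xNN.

prologue: push r1 -> mem[0xc1]=0x53, sp=0xc1
prologue: push r2 -> mem[0xc0]=0xe5, sp=0xc0
body[0] mov  r1, #0x98 -> r1=0x98
body[1] mov  r4, #0xee -> r4=0xee
body[2] add  r4, r4, r4 -> r4=0xdc
body[3] xor  r3, r4, r0 -> r3=0xaf
body[4] add  r1, r5, r0 -> r1=0x99
body[5] sub  r2, r1, #36 -> r2=0x75
body[6] add  r2, r5, #7 -> r2=0x2d
epilogue: pop r2=0xe5, sp=0xc1
epilogue: pop r1=0x53, sp=0xc2
r2 is callee-saved -> restored

REG = 0xe5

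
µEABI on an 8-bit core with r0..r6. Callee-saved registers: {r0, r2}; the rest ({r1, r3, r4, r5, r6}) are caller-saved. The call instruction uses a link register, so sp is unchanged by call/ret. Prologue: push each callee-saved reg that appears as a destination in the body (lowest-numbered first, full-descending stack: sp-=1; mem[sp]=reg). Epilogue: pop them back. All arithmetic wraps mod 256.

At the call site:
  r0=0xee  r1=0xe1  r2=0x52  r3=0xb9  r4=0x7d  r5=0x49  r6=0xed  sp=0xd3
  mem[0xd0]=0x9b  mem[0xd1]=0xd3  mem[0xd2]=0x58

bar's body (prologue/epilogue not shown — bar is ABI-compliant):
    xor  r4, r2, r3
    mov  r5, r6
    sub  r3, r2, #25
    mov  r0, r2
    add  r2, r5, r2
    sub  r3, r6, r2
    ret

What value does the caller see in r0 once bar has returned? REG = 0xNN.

prologue: push r0 -> mem[0xd2]=0xee, sp=0xd2
prologue: push r2 -> mem[0xd1]=0x52, sp=0xd1
body[0] xor  r4, r2, r3 -> r4=0xeb
body[1] mov  r5, r6 -> r5=0xed
body[2] sub  r3, r2, #25 -> r3=0x39
body[3] mov  r0, r2 -> r0=0x52
body[4] add  r2, r5, r2 -> r2=0x3f
body[5] sub  r3, r6, r2 -> r3=0xae
epilogue: pop r2=0x52, sp=0xd2
epilogue: pop r0=0xee, sp=0xd3
r0 is callee-saved -> restored

REG = 0xee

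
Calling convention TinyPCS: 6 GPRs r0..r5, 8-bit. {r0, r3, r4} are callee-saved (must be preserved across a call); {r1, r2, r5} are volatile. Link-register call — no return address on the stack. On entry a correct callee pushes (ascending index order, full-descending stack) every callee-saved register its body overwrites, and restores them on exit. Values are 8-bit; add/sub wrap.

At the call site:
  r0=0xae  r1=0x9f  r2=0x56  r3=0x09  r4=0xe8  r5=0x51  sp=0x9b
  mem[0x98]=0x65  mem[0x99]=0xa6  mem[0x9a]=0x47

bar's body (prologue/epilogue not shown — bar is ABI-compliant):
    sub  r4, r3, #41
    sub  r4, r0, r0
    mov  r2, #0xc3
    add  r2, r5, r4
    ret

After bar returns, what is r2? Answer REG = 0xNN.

prologue: push r4 -> mem[0x9a]=0xe8, sp=0x9a
body[0] sub  r4, r3, #41 -> r4=0xe0
body[1] sub  r4, r0, r0 -> r4=0x00
body[2] mov  r2, #0xc3 -> r2=0xc3
body[3] add  r2, r5, r4 -> r2=0x51
epilogue: pop r4=0xe8, sp=0x9b
r2 is caller-saved -> body value

REG = 0x51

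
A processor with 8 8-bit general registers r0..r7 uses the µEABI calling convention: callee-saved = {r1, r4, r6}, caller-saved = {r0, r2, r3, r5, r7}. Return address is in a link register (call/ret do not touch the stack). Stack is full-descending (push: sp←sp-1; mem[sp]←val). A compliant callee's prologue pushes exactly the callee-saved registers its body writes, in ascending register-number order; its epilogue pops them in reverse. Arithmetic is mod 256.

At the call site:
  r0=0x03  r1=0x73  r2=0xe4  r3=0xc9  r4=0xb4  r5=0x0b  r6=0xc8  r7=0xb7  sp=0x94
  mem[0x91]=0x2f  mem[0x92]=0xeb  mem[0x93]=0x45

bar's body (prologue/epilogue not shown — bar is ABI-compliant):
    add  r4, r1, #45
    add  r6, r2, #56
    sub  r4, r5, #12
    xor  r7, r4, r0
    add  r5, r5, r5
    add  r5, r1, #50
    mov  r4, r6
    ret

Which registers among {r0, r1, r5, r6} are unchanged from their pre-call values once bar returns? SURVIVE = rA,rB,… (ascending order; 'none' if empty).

SURVIVE = r0,r1,r6

prologue: push r4 → mem[0x93]=0xb4, sp=0x93
prologue: push r6 → mem[0x92]=0xc8, sp=0x92
body[0] add  r4, r1, #45 → r4=0xa0
body[1] add  r6, r2, #56 → r6=0x1c
body[2] sub  r4, r5, #12 → r4=0xff
body[3] xor  r7, r4, r0 → r7=0xfc
body[4] add  r5, r5, r5 → r5=0x16
body[5] add  r5, r1, #50 → r5=0xa5
body[6] mov  r4, r6 → r4=0x1c
epilogue: pop r6=0xc8, sp=0x93
epilogue: pop r4=0xb4, sp=0x94
r0: caller-saved, written=False
r1: callee-saved, written=False
r5: caller-saved, written=True
r6: callee-saved, written=True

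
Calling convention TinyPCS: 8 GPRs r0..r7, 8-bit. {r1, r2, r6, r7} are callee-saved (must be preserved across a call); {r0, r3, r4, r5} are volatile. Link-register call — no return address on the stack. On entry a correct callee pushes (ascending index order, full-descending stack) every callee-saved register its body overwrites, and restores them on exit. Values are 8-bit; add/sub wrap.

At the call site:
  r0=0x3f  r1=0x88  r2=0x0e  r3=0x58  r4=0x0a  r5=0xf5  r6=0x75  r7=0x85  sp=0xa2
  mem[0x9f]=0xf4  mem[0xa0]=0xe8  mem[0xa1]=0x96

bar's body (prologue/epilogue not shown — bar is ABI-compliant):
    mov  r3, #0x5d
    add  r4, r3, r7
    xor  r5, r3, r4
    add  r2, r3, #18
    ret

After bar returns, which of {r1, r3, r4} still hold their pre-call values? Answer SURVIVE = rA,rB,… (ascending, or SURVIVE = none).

SURVIVE = r1

prologue: push r2 -> mem[0xa1]=0x0e, sp=0xa1
body[0] mov  r3, #0x5d -> r3=0x5d
body[1] add  r4, r3, r7 -> r4=0xe2
body[2] xor  r5, r3, r4 -> r5=0xbf
body[3] add  r2, r3, #18 -> r2=0x6f
epilogue: pop r2=0x0e, sp=0xa2
r1: callee-saved, written=False
r3: caller-saved, written=True
r4: caller-saved, written=True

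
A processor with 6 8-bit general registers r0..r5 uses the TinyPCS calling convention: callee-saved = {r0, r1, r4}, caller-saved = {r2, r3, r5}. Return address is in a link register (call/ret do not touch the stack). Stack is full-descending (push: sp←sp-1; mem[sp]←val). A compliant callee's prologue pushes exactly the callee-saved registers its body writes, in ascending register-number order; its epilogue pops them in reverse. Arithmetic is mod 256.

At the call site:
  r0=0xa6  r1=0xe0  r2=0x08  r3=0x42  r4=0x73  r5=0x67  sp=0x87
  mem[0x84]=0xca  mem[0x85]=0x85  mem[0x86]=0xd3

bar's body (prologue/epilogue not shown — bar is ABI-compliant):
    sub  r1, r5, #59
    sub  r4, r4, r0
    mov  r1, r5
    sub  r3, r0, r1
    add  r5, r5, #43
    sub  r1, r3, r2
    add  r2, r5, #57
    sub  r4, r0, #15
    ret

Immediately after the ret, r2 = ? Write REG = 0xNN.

REG = 0xcb

prologue: push r1 -> mem[0x86]=0xe0, sp=0x86
prologue: push r4 -> mem[0x85]=0x73, sp=0x85
body[0] sub  r1, r5, #59 -> r1=0x2c
body[1] sub  r4, r4, r0 -> r4=0xcd
body[2] mov  r1, r5 -> r1=0x67
body[3] sub  r3, r0, r1 -> r3=0x3f
body[4] add  r5, r5, #43 -> r5=0x92
body[5] sub  r1, r3, r2 -> r1=0x37
body[6] add  r2, r5, #57 -> r2=0xcb
body[7] sub  r4, r0, #15 -> r4=0x97
epilogue: pop r4=0x73, sp=0x86
epilogue: pop r1=0xe0, sp=0x87
r2 is caller-saved -> body value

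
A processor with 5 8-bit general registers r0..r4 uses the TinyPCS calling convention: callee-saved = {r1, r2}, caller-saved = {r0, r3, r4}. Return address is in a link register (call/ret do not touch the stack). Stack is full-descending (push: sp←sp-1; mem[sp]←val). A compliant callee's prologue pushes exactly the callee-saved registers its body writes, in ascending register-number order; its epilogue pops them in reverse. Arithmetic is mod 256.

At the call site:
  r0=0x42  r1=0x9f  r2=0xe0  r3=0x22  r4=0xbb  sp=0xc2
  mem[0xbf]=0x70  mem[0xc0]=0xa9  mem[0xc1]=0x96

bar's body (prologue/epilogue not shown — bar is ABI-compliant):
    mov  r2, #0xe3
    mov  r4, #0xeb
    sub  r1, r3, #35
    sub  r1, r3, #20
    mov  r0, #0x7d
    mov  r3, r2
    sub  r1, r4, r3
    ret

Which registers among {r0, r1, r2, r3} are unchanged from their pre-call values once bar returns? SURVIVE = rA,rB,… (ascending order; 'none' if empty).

prologue: push r1 → mem[0xc1]=0x9f, sp=0xc1
prologue: push r2 → mem[0xc0]=0xe0, sp=0xc0
body[0] mov  r2, #0xe3 → r2=0xe3
body[1] mov  r4, #0xeb → r4=0xeb
body[2] sub  r1, r3, #35 → r1=0xff
body[3] sub  r1, r3, #20 → r1=0x0e
body[4] mov  r0, #0x7d → r0=0x7d
body[5] mov  r3, r2 → r3=0xe3
body[6] sub  r1, r4, r3 → r1=0x08
epilogue: pop r2=0xe0, sp=0xc1
epilogue: pop r1=0x9f, sp=0xc2
r0: caller-saved, written=True
r1: callee-saved, written=True
r2: callee-saved, written=True
r3: caller-saved, written=True

SURVIVE = r1,r2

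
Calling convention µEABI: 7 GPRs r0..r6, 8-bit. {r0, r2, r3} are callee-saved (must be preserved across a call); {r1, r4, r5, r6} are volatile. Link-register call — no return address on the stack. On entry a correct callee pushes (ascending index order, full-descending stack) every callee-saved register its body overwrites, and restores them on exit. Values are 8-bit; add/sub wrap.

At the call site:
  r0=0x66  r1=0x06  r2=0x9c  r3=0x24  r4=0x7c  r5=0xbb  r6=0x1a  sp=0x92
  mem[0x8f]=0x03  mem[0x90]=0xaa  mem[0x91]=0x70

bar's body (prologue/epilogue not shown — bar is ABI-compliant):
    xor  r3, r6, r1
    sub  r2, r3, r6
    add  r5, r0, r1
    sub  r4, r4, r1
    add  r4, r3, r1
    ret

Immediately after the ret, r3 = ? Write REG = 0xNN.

prologue: push r2 → mem[0x91]=0x9c, sp=0x91
prologue: push r3 → mem[0x90]=0x24, sp=0x90
body[0] xor  r3, r6, r1 → r3=0x1c
body[1] sub  r2, r3, r6 → r2=0x02
body[2] add  r5, r0, r1 → r5=0x6c
body[3] sub  r4, r4, r1 → r4=0x76
body[4] add  r4, r3, r1 → r4=0x22
epilogue: pop r3=0x24, sp=0x91
epilogue: pop r2=0x9c, sp=0x92
r3 is callee-saved → restored

REG = 0x24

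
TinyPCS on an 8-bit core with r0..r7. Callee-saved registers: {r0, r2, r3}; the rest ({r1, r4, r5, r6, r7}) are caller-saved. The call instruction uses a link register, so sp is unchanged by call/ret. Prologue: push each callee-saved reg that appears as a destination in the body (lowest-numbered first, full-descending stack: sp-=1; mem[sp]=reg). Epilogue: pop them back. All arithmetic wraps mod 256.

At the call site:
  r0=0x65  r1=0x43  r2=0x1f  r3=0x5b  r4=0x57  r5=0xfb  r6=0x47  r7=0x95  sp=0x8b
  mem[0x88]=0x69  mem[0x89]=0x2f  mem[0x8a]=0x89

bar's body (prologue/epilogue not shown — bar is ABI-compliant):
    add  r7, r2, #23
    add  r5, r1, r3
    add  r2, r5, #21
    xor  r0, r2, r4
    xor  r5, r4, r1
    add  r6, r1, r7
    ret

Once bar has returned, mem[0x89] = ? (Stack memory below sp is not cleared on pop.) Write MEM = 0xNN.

MEM = 0x1f

prologue: push r0 -> mem[0x8a]=0x65, sp=0x8a
prologue: push r2 -> mem[0x89]=0x1f, sp=0x89
body[0] add  r7, r2, #23 -> r7=0x36
body[1] add  r5, r1, r3 -> r5=0x9e
body[2] add  r2, r5, #21 -> r2=0xb3
body[3] xor  r0, r2, r4 -> r0=0xe4
body[4] xor  r5, r4, r1 -> r5=0x14
body[5] add  r6, r1, r7 -> r6=0x79
epilogue: pop r2=0x1f, sp=0x8a
epilogue: pop r0=0x65, sp=0x8b
prologue pushed ['r0', 'r2'] at ['0x8a', '0x89']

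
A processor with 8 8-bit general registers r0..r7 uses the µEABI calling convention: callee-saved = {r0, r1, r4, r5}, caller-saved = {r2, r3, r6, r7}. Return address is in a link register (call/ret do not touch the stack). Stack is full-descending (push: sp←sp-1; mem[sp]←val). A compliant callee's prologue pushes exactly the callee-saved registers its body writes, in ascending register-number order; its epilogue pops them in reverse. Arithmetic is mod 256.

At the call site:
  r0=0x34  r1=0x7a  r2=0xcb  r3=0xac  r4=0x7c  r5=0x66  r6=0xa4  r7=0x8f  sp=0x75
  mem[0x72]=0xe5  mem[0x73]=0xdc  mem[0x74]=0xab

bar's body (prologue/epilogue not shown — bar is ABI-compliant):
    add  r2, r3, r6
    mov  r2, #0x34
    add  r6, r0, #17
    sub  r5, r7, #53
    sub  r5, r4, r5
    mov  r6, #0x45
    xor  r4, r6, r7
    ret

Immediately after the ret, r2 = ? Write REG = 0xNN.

REG = 0x34

prologue: push r4 → mem[0x74]=0x7c, sp=0x74
prologue: push r5 → mem[0x73]=0x66, sp=0x73
body[0] add  r2, r3, r6 → r2=0x50
body[1] mov  r2, #0x34 → r2=0x34
body[2] add  r6, r0, #17 → r6=0x45
body[3] sub  r5, r7, #53 → r5=0x5a
body[4] sub  r5, r4, r5 → r5=0x22
body[5] mov  r6, #0x45 → r6=0x45
body[6] xor  r4, r6, r7 → r4=0xca
epilogue: pop r5=0x66, sp=0x74
epilogue: pop r4=0x7c, sp=0x75
r2 is caller-saved → body value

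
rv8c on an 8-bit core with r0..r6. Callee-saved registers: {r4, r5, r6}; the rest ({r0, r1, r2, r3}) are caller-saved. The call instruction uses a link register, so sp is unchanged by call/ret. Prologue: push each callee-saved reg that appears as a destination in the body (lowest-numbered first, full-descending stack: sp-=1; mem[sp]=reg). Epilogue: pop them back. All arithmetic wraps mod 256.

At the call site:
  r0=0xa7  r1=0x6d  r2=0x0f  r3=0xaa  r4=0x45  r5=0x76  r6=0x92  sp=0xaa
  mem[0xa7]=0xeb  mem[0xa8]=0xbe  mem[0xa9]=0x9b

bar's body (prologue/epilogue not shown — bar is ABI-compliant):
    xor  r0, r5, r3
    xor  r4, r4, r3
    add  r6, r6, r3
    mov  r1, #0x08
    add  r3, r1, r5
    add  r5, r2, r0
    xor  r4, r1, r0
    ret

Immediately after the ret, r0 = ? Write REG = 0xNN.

prologue: push r4 → mem[0xa9]=0x45, sp=0xa9
prologue: push r5 → mem[0xa8]=0x76, sp=0xa8
prologue: push r6 → mem[0xa7]=0x92, sp=0xa7
body[0] xor  r0, r5, r3 → r0=0xdc
body[1] xor  r4, r4, r3 → r4=0xef
body[2] add  r6, r6, r3 → r6=0x3c
body[3] mov  r1, #0x08 → r1=0x08
body[4] add  r3, r1, r5 → r3=0x7e
body[5] add  r5, r2, r0 → r5=0xeb
body[6] xor  r4, r1, r0 → r4=0xd4
epilogue: pop r6=0x92, sp=0xa8
epilogue: pop r5=0x76, sp=0xa9
epilogue: pop r4=0x45, sp=0xaa
r0 is caller-saved → body value

REG = 0xdc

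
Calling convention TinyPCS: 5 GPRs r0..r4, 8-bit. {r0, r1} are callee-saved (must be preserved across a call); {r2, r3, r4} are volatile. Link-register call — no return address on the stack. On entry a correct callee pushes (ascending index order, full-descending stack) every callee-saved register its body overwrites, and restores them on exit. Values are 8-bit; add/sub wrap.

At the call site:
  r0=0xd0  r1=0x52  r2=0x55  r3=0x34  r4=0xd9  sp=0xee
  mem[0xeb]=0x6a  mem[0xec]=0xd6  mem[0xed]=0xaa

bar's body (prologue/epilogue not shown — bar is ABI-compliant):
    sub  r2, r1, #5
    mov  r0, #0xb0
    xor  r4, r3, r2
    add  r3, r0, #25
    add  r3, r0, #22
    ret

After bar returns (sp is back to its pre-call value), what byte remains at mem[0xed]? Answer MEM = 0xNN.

MEM = 0xd0

prologue: push r0 -> mem[0xed]=0xd0, sp=0xed
body[0] sub  r2, r1, #5 -> r2=0x4d
body[1] mov  r0, #0xb0 -> r0=0xb0
body[2] xor  r4, r3, r2 -> r4=0x79
body[3] add  r3, r0, #25 -> r3=0xc9
body[4] add  r3, r0, #22 -> r3=0xc6
epilogue: pop r0=0xd0, sp=0xee
prologue pushed ['r0'] at ['0xed']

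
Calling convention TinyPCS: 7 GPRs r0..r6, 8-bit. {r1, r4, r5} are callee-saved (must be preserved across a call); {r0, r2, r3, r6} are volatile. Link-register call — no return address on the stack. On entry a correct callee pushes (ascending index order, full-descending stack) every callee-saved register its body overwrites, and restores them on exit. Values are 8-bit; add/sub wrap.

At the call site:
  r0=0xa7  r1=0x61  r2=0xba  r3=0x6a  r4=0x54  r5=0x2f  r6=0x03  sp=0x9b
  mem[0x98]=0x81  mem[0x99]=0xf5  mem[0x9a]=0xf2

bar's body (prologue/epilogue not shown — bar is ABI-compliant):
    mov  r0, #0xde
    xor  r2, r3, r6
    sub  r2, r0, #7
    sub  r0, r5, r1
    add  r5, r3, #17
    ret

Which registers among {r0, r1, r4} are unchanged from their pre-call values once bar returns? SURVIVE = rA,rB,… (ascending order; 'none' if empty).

prologue: push r5 → mem[0x9a]=0x2f, sp=0x9a
body[0] mov  r0, #0xde → r0=0xde
body[1] xor  r2, r3, r6 → r2=0x69
body[2] sub  r2, r0, #7 → r2=0xd7
body[3] sub  r0, r5, r1 → r0=0xce
body[4] add  r5, r3, #17 → r5=0x7b
epilogue: pop r5=0x2f, sp=0x9b
r0: caller-saved, written=True
r1: callee-saved, written=False
r4: callee-saved, written=False

SURVIVE = r1,r4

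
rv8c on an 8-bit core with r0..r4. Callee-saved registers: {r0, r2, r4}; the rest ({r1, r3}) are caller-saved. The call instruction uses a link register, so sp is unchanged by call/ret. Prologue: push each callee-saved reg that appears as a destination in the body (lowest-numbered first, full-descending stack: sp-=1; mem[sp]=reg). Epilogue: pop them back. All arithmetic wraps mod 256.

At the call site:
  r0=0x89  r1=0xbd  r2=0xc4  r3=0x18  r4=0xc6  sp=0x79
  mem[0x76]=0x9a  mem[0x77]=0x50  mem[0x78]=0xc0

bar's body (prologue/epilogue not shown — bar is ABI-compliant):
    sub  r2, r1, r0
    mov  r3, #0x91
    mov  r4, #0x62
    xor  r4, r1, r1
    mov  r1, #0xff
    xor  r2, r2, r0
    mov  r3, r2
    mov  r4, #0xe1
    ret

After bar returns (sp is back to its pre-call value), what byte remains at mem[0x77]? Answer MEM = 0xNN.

prologue: push r2 -> mem[0x78]=0xc4, sp=0x78
prologue: push r4 -> mem[0x77]=0xc6, sp=0x77
body[0] sub  r2, r1, r0 -> r2=0x34
body[1] mov  r3, #0x91 -> r3=0x91
body[2] mov  r4, #0x62 -> r4=0x62
body[3] xor  r4, r1, r1 -> r4=0x00
body[4] mov  r1, #0xff -> r1=0xff
body[5] xor  r2, r2, r0 -> r2=0xbd
body[6] mov  r3, r2 -> r3=0xbd
body[7] mov  r4, #0xe1 -> r4=0xe1
epilogue: pop r4=0xc6, sp=0x78
epilogue: pop r2=0xc4, sp=0x79
prologue pushed ['r2', 'r4'] at ['0x78', '0x77']

MEM = 0xc6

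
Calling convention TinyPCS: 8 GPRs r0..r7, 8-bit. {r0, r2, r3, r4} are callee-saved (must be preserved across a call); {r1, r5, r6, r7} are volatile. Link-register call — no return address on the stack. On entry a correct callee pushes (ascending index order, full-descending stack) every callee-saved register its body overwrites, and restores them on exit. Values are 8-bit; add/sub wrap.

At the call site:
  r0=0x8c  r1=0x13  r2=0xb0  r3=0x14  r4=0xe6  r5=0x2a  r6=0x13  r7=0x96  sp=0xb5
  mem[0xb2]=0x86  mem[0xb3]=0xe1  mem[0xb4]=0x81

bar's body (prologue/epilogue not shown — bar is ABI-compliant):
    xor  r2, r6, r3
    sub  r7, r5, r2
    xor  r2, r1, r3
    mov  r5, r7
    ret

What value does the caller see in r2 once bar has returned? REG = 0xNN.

prologue: push r2 → mem[0xb4]=0xb0, sp=0xb4
body[0] xor  r2, r6, r3 → r2=0x07
body[1] sub  r7, r5, r2 → r7=0x23
body[2] xor  r2, r1, r3 → r2=0x07
body[3] mov  r5, r7 → r5=0x23
epilogue: pop r2=0xb0, sp=0xb5
r2 is callee-saved → restored

REG = 0xb0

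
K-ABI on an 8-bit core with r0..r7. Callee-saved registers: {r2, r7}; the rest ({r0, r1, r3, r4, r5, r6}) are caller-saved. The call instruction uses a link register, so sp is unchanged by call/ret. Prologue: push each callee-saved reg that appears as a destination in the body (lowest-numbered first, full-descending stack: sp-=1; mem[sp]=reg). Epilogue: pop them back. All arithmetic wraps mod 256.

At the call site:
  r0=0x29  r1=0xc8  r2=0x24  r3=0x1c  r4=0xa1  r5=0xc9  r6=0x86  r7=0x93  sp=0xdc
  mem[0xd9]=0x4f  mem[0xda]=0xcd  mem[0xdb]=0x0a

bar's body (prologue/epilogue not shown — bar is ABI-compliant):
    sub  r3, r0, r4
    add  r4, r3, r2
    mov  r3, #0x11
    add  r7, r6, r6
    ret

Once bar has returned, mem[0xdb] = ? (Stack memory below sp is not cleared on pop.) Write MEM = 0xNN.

MEM = 0x93

prologue: push r7 -> mem[0xdb]=0x93, sp=0xdb
body[0] sub  r3, r0, r4 -> r3=0x88
body[1] add  r4, r3, r2 -> r4=0xac
body[2] mov  r3, #0x11 -> r3=0x11
body[3] add  r7, r6, r6 -> r7=0x0c
epilogue: pop r7=0x93, sp=0xdc
prologue pushed ['r7'] at ['0xdb']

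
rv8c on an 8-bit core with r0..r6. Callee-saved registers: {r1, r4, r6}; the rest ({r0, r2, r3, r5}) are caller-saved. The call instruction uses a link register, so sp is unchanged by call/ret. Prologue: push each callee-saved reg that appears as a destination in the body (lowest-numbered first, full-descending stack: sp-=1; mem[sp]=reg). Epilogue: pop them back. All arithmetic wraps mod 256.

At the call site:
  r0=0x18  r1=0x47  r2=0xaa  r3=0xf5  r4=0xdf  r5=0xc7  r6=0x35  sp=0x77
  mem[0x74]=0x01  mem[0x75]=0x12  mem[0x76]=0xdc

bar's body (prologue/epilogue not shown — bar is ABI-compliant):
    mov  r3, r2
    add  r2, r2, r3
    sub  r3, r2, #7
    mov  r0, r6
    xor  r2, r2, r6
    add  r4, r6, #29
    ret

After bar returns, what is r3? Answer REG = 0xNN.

REG = 0x4d

prologue: push r4 -> mem[0x76]=0xdf, sp=0x76
body[0] mov  r3, r2 -> r3=0xaa
body[1] add  r2, r2, r3 -> r2=0x54
body[2] sub  r3, r2, #7 -> r3=0x4d
body[3] mov  r0, r6 -> r0=0x35
body[4] xor  r2, r2, r6 -> r2=0x61
body[5] add  r4, r6, #29 -> r4=0x52
epilogue: pop r4=0xdf, sp=0x77
r3 is caller-saved -> body value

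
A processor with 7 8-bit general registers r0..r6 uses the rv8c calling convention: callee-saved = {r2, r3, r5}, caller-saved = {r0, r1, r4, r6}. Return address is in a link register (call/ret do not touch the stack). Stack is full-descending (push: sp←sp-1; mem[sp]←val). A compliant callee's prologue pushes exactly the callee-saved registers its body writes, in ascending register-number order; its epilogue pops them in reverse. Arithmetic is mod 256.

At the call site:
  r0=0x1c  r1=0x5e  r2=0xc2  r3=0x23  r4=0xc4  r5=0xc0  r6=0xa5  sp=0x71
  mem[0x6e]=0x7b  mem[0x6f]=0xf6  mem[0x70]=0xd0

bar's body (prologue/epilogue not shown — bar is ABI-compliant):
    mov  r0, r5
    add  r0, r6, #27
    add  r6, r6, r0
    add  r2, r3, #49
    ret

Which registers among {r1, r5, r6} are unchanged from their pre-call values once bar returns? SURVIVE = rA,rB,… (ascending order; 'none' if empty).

prologue: push r2 -> mem[0x70]=0xc2, sp=0x70
body[0] mov  r0, r5 -> r0=0xc0
body[1] add  r0, r6, #27 -> r0=0xc0
body[2] add  r6, r6, r0 -> r6=0x65
body[3] add  r2, r3, #49 -> r2=0x54
epilogue: pop r2=0xc2, sp=0x71
r1: caller-saved, written=False
r5: callee-saved, written=False
r6: caller-saved, written=True

SURVIVE = r1,r5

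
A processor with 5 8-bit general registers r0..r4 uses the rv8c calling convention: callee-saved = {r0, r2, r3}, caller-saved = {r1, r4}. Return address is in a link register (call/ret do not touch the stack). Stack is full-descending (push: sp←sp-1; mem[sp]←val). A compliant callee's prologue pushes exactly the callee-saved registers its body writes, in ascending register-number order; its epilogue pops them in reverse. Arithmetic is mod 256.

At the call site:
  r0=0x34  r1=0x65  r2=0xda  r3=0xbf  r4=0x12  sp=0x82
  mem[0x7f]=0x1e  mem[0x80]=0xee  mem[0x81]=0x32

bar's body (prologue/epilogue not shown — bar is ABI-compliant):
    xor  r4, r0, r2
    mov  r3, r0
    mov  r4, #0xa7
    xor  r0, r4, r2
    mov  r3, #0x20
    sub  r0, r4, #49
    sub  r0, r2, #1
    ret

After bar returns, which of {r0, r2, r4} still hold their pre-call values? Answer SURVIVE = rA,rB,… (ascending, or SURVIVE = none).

SURVIVE = r0,r2

prologue: push r0 -> mem[0x81]=0x34, sp=0x81
prologue: push r3 -> mem[0x80]=0xbf, sp=0x80
body[0] xor  r4, r0, r2 -> r4=0xee
body[1] mov  r3, r0 -> r3=0x34
body[2] mov  r4, #0xa7 -> r4=0xa7
body[3] xor  r0, r4, r2 -> r0=0x7d
body[4] mov  r3, #0x20 -> r3=0x20
body[5] sub  r0, r4, #49 -> r0=0x76
body[6] sub  r0, r2, #1 -> r0=0xd9
epilogue: pop r3=0xbf, sp=0x81
epilogue: pop r0=0x34, sp=0x82
r0: callee-saved, written=True
r2: callee-saved, written=False
r4: caller-saved, written=True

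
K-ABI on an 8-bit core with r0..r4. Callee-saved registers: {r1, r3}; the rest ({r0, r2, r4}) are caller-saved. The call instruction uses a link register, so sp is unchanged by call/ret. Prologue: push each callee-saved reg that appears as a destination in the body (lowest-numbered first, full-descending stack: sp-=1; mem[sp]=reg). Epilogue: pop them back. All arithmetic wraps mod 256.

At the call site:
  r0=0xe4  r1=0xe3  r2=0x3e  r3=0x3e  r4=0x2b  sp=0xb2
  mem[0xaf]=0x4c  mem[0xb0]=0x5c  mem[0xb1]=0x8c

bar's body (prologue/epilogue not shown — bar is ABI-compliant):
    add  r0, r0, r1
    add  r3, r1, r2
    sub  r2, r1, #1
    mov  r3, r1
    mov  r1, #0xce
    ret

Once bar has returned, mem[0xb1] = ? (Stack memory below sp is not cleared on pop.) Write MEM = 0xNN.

prologue: push r1 → mem[0xb1]=0xe3, sp=0xb1
prologue: push r3 → mem[0xb0]=0x3e, sp=0xb0
body[0] add  r0, r0, r1 → r0=0xc7
body[1] add  r3, r1, r2 → r3=0x21
body[2] sub  r2, r1, #1 → r2=0xe2
body[3] mov  r3, r1 → r3=0xe3
body[4] mov  r1, #0xce → r1=0xce
epilogue: pop r3=0x3e, sp=0xb1
epilogue: pop r1=0xe3, sp=0xb2
prologue pushed ['r1', 'r3'] at ['0xb1', '0xb0']

MEM = 0xe3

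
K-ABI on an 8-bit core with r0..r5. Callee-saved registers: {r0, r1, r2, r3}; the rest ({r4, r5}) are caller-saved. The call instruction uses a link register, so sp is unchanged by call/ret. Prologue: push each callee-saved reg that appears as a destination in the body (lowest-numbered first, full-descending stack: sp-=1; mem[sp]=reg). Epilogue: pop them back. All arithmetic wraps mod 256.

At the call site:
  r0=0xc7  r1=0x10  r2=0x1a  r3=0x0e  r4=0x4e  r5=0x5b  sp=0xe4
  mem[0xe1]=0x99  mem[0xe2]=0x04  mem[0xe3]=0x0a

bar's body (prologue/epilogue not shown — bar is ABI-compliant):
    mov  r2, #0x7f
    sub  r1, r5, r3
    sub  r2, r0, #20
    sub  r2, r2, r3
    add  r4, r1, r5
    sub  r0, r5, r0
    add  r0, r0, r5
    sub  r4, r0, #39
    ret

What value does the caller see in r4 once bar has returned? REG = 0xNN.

REG = 0xc8

prologue: push r0 → mem[0xe3]=0xc7, sp=0xe3
prologue: push r1 → mem[0xe2]=0x10, sp=0xe2
prologue: push r2 → mem[0xe1]=0x1a, sp=0xe1
body[0] mov  r2, #0x7f → r2=0x7f
body[1] sub  r1, r5, r3 → r1=0x4d
body[2] sub  r2, r0, #20 → r2=0xb3
body[3] sub  r2, r2, r3 → r2=0xa5
body[4] add  r4, r1, r5 → r4=0xa8
body[5] sub  r0, r5, r0 → r0=0x94
body[6] add  r0, r0, r5 → r0=0xef
body[7] sub  r4, r0, #39 → r4=0xc8
epilogue: pop r2=0x1a, sp=0xe2
epilogue: pop r1=0x10, sp=0xe3
epilogue: pop r0=0xc7, sp=0xe4
r4 is caller-saved → body value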